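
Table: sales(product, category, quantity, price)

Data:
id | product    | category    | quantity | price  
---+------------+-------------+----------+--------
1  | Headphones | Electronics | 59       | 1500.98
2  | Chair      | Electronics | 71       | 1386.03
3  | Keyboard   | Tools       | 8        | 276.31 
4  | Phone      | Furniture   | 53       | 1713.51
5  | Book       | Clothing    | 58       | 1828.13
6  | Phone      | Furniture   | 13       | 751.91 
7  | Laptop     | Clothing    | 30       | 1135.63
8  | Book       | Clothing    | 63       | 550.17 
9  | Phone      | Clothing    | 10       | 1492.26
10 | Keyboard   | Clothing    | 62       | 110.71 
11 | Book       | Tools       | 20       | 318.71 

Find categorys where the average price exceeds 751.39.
SELECT category, AVG(price)
FROM sales
GROUP BY category
HAVING AVG(price) > 751.39

Result:
  Clothing: avg=1023.38
  Electronics: avg=1443.51
  Furniture: avg=1232.71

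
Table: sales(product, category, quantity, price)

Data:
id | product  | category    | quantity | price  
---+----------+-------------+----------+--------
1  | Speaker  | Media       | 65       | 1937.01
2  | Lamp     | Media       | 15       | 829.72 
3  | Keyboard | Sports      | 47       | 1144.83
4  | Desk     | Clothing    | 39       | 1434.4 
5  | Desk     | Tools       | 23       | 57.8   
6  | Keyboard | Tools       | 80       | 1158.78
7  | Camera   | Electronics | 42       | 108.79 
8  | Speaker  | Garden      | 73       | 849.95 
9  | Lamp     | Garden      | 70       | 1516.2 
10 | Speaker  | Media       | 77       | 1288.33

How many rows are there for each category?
SELECT category, COUNT(*) as count
FROM sales
GROUP BY category

Result:
  Clothing: 1
  Electronics: 1
  Garden: 2
  Media: 3
  Sports: 1
  Tools: 2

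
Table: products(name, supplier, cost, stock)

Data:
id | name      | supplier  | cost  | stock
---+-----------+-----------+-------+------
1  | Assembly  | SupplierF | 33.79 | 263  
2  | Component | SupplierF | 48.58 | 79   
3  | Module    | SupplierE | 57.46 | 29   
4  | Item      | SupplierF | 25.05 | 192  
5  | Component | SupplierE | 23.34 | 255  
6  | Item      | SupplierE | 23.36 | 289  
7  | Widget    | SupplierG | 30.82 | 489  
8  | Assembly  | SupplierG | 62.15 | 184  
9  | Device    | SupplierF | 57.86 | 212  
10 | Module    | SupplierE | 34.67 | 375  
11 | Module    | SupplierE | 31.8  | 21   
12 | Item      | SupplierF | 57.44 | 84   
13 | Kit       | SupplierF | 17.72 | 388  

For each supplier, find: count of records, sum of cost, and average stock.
SELECT supplier,
       COUNT(*) as cnt,
       SUM(cost) as total_cost,
       AVG(stock) as avg_stock
FROM products
GROUP BY supplier

Result:
  SupplierE: 5 records, 170.63 total cost, 193.80 avg stock
  SupplierF: 6 records, 240.44 total cost, 203.00 avg stock
  SupplierG: 2 records, 92.97 total cost, 336.50 avg stock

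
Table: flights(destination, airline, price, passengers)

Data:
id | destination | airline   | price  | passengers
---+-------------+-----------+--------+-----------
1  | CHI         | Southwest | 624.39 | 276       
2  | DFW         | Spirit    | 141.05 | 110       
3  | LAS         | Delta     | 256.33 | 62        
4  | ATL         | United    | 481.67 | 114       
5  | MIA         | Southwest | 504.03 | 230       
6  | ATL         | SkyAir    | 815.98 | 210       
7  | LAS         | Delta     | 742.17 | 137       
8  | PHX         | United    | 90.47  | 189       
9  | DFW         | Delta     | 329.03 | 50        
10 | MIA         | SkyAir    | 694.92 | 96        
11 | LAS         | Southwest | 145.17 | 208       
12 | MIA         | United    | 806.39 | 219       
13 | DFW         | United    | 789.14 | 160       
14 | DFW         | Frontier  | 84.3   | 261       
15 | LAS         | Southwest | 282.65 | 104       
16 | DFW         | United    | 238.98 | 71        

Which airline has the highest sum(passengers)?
SELECT airline, SUM(passengers) as val
FROM flights
GROUP BY airline
ORDER BY val DESC
LIMIT 1

Result: Southwest with sum(passengers) = 818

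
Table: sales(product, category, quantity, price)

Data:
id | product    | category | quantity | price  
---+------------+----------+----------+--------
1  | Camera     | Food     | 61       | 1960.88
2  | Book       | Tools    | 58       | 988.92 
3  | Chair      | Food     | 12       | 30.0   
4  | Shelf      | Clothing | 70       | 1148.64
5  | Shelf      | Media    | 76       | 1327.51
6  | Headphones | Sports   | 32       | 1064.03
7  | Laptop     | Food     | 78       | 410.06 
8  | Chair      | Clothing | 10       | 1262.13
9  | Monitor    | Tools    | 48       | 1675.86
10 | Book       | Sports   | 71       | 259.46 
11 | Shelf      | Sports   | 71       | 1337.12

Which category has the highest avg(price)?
SELECT category, AVG(price) as val
FROM sales
GROUP BY category
ORDER BY val DESC
LIMIT 1

Result: Tools with avg(price) = 1332.39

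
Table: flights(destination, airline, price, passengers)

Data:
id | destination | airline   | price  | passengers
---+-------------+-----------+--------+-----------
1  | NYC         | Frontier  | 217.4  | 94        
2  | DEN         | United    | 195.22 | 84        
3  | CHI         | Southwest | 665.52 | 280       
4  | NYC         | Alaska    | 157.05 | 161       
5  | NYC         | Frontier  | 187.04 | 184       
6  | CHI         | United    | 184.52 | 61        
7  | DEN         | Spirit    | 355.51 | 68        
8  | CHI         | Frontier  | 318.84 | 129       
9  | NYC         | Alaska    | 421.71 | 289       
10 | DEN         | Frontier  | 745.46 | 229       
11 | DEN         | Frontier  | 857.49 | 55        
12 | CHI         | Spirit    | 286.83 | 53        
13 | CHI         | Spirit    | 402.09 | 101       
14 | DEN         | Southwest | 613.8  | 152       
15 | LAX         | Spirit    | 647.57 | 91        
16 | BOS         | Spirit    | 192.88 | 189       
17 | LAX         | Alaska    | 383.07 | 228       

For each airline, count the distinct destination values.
SELECT airline, COUNT(DISTINCT destination)
FROM flights
GROUP BY airline

Result:
  Alaska: 2 distinct
  Frontier: 3 distinct
  Southwest: 2 distinct
  Spirit: 4 distinct
  United: 2 distinct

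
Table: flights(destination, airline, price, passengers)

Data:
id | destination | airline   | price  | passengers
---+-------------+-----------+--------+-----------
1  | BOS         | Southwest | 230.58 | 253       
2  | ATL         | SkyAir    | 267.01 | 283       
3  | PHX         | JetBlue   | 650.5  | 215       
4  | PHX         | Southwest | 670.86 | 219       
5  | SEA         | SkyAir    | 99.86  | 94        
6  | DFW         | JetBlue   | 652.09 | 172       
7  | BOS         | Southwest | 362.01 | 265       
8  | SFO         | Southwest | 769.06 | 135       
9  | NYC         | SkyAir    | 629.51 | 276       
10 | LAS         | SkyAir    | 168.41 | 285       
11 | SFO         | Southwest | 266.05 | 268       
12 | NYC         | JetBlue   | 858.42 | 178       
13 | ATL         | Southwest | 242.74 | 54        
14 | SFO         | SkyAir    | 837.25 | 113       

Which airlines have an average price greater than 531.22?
SELECT airline, AVG(price)
FROM flights
GROUP BY airline
HAVING AVG(price) > 531.22

Result:
  JetBlue: avg=720.34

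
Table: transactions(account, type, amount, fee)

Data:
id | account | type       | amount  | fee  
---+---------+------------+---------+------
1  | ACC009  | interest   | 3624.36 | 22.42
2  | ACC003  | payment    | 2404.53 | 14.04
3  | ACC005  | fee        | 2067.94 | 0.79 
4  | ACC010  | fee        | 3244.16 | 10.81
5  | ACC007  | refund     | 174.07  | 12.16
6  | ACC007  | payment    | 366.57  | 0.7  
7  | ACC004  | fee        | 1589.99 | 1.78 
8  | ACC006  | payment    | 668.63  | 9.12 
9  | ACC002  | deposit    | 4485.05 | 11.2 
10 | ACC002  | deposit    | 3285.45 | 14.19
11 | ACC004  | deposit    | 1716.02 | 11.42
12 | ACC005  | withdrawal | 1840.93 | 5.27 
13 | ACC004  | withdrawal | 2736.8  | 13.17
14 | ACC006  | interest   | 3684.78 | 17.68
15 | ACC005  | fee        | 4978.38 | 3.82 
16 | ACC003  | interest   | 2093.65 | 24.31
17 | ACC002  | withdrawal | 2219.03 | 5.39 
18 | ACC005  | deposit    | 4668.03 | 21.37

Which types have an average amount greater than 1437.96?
SELECT type, AVG(amount)
FROM transactions
GROUP BY type
HAVING AVG(amount) > 1437.96

Result:
  deposit: avg=3538.64
  fee: avg=2970.12
  interest: avg=3134.26
  withdrawal: avg=2265.59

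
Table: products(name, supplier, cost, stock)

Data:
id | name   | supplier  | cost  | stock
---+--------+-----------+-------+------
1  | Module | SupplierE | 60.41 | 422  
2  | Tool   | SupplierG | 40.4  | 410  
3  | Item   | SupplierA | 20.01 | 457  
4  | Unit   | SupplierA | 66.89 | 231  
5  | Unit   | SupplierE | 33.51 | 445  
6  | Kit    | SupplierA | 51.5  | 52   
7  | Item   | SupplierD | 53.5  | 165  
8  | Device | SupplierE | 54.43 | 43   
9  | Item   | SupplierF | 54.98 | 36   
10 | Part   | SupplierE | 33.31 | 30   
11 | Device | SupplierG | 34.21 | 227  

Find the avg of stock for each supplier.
SELECT supplier, AVG(stock) as result
FROM products
GROUP BY supplier

Result:
  SupplierA: 246.67
  SupplierD: 165.00
  SupplierE: 235.00
  SupplierF: 36.00
  SupplierG: 318.50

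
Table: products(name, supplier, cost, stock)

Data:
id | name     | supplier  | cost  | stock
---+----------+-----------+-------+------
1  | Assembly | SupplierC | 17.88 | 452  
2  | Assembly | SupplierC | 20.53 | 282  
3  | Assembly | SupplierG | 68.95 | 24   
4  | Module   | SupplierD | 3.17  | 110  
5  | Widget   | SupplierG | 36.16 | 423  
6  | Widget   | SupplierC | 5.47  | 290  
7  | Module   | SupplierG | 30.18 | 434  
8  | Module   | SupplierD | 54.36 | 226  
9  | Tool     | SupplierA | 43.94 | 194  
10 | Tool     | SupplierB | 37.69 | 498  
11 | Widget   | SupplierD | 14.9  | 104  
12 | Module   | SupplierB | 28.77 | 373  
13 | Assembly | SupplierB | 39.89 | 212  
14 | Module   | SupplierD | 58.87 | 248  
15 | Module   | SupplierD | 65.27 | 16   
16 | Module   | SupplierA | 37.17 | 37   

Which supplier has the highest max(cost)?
SELECT supplier, MAX(cost) as val
FROM products
GROUP BY supplier
ORDER BY val DESC
LIMIT 1

Result: SupplierG with max(cost) = 68.95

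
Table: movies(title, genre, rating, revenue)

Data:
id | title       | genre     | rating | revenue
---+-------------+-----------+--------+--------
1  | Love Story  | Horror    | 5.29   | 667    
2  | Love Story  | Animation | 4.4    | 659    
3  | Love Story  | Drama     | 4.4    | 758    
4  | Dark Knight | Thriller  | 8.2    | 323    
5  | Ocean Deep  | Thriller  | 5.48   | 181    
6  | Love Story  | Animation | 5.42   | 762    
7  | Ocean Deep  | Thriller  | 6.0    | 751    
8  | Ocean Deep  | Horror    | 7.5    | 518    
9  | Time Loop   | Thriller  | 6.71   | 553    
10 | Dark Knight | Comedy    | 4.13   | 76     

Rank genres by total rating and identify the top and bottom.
SELECT genre, SUM(rating)
FROM movies
GROUP BY genre
ORDER BY SUM(rating)

All groups:
  Comedy: 4.13
  Drama: 4.40
  Animation: 9.82
  Horror: 12.79
  Thriller: 26.39

Highest: Thriller (26.39)
Lowest: Comedy (4.13)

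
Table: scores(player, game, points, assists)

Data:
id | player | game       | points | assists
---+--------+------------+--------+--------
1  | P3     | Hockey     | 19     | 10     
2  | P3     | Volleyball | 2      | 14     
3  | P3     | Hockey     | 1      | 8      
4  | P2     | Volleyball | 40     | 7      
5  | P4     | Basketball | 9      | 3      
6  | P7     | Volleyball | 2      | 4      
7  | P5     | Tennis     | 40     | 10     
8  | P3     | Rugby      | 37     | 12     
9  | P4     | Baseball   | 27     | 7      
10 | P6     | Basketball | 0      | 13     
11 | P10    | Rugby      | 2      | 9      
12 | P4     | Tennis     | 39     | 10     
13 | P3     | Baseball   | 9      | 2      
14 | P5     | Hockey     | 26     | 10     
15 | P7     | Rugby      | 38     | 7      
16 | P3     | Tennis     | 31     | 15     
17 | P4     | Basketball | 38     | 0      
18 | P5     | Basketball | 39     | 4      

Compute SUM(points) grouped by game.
SELECT game, SUM(points) as result
FROM scores
GROUP BY game

Result:
  Baseball: 36
  Basketball: 86
  Hockey: 46
  Rugby: 77
  Tennis: 110
  Volleyball: 44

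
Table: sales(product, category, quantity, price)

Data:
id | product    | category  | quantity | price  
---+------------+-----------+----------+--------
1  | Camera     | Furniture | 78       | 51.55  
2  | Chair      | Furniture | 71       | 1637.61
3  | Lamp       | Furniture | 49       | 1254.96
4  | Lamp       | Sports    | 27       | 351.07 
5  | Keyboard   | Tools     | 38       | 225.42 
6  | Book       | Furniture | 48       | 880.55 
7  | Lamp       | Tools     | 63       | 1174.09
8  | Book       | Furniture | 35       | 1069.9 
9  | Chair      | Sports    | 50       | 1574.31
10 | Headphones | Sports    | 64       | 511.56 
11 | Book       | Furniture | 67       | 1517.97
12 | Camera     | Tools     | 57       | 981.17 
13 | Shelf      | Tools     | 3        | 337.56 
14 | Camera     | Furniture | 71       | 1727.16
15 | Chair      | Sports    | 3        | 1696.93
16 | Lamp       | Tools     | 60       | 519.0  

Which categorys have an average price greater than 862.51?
SELECT category, AVG(price)
FROM sales
GROUP BY category
HAVING AVG(price) > 862.51

Result:
  Furniture: avg=1162.81
  Sports: avg=1033.47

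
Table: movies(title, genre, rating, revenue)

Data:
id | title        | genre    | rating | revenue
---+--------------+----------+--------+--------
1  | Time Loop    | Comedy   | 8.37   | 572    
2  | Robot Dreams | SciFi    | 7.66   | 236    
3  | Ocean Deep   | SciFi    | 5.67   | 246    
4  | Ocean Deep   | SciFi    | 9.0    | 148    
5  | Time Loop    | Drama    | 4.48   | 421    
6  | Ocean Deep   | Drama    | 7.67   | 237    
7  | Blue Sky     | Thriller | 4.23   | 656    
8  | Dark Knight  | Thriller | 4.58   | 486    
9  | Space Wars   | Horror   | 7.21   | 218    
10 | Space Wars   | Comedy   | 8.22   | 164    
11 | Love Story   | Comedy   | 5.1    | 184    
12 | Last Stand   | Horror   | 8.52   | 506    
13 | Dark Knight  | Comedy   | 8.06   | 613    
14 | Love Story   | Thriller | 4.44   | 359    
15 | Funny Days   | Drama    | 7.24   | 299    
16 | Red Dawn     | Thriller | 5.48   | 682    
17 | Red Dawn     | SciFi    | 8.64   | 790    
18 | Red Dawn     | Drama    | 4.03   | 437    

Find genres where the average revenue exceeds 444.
SELECT genre, AVG(revenue)
FROM movies
GROUP BY genre
HAVING AVG(revenue) > 444

Result:
  Thriller: avg=545.75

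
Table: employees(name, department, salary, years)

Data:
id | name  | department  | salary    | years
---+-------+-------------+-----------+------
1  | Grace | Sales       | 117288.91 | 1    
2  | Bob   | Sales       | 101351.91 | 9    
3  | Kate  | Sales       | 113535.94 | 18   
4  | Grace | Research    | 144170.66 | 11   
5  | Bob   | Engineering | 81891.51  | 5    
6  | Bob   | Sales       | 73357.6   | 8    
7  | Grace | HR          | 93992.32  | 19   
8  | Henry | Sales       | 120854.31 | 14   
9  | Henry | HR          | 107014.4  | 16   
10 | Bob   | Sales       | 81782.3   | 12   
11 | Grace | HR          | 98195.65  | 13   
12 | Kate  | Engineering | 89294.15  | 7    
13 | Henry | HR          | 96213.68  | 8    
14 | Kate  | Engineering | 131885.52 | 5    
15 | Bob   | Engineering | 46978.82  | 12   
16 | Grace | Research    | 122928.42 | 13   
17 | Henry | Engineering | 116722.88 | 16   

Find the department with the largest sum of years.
SELECT department, SUM(years) as val
FROM employees
GROUP BY department
ORDER BY val DESC
LIMIT 1

Result: Sales with sum(years) = 62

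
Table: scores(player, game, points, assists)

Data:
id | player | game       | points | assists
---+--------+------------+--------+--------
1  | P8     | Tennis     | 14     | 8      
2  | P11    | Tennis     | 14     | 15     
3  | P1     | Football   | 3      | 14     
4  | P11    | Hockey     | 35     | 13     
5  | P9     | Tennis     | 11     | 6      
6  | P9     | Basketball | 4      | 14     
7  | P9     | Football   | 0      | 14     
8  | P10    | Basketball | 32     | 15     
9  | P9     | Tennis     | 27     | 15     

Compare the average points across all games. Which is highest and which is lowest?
SELECT game, AVG(points)
FROM scores
GROUP BY game
ORDER BY AVG(points)

All groups:
  Football: 1.50
  Tennis: 16.50
  Basketball: 18.00
  Hockey: 35.00

Highest: Hockey (35.00)
Lowest: Football (1.50)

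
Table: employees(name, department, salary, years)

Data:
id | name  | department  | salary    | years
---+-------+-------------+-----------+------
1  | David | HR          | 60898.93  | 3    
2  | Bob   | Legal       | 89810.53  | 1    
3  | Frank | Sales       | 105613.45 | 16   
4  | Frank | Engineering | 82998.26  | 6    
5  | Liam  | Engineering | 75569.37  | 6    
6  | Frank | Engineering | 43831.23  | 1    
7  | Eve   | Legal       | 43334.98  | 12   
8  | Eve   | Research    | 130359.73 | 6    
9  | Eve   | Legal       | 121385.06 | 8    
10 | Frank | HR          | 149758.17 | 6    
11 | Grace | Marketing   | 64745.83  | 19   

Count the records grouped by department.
SELECT department, COUNT(*) as count
FROM employees
GROUP BY department

Result:
  Engineering: 3
  HR: 2
  Legal: 3
  Marketing: 1
  Research: 1
  Sales: 1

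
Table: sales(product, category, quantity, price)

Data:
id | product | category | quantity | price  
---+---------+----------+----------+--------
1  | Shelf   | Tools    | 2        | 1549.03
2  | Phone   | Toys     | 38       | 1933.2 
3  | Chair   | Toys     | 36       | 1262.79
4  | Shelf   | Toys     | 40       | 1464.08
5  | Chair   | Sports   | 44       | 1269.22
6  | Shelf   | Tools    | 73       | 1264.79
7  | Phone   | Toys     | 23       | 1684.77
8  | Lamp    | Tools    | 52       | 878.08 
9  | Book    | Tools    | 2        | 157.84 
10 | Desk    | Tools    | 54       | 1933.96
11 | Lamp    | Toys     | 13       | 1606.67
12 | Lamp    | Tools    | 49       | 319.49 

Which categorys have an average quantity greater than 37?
SELECT category, AVG(quantity)
FROM sales
GROUP BY category
HAVING AVG(quantity) > 37

Result:
  Sports: avg=44.00
  Tools: avg=38.67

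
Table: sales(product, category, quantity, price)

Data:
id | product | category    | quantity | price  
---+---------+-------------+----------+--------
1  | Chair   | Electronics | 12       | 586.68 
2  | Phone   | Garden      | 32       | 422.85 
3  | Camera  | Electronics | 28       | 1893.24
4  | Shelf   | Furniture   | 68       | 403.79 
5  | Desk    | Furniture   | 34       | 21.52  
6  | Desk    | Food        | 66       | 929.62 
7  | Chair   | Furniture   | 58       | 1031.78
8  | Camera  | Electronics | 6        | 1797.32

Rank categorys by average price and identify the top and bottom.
SELECT category, AVG(price)
FROM sales
GROUP BY category
ORDER BY AVG(price)

All groups:
  Garden: 422.85
  Furniture: 485.70
  Food: 929.62
  Electronics: 1425.75

Highest: Electronics (1425.75)
Lowest: Garden (422.85)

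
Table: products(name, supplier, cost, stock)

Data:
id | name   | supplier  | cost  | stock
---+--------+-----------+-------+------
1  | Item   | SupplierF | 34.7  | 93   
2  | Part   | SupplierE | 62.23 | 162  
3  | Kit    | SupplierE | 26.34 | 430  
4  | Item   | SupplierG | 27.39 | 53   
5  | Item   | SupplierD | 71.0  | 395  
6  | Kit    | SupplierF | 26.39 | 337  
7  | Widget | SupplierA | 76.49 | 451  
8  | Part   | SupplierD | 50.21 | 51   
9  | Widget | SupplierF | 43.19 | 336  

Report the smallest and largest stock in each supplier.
SELECT supplier, MIN(stock), MAX(stock)
FROM products
GROUP BY supplier

Result:
  SupplierA: min=451, max=451
  SupplierD: min=51, max=395
  SupplierE: min=162, max=430
  SupplierF: min=93, max=337
  SupplierG: min=53, max=53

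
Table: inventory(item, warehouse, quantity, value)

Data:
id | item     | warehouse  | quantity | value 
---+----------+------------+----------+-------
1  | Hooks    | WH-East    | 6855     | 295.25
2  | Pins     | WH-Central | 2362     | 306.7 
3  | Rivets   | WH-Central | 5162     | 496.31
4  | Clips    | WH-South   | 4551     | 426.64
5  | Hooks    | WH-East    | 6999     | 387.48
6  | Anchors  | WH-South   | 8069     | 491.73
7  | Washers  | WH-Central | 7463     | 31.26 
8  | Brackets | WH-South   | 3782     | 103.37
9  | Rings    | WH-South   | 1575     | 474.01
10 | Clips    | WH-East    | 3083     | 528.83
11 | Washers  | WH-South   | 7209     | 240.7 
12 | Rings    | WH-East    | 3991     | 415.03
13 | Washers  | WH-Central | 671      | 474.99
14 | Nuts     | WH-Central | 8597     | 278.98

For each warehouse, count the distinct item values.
SELECT warehouse, COUNT(DISTINCT item)
FROM inventory
GROUP BY warehouse

Result:
  WH-Central: 4 distinct
  WH-East: 3 distinct
  WH-South: 5 distinct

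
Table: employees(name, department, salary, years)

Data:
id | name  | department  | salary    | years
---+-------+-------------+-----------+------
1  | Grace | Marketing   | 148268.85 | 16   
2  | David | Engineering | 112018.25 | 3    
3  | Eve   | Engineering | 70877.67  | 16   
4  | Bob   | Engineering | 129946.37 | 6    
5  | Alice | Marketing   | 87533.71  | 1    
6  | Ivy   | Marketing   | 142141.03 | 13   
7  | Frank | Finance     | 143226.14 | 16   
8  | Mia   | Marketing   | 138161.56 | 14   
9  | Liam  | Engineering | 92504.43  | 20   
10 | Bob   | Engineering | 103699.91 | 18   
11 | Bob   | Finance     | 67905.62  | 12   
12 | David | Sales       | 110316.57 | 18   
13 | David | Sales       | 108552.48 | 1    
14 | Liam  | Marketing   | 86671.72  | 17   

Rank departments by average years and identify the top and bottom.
SELECT department, AVG(years)
FROM employees
GROUP BY department
ORDER BY AVG(years)

All groups:
  Sales: 9.50
  Marketing: 12.20
  Engineering: 12.60
  Finance: 14.00

Highest: Finance (14.00)
Lowest: Sales (9.50)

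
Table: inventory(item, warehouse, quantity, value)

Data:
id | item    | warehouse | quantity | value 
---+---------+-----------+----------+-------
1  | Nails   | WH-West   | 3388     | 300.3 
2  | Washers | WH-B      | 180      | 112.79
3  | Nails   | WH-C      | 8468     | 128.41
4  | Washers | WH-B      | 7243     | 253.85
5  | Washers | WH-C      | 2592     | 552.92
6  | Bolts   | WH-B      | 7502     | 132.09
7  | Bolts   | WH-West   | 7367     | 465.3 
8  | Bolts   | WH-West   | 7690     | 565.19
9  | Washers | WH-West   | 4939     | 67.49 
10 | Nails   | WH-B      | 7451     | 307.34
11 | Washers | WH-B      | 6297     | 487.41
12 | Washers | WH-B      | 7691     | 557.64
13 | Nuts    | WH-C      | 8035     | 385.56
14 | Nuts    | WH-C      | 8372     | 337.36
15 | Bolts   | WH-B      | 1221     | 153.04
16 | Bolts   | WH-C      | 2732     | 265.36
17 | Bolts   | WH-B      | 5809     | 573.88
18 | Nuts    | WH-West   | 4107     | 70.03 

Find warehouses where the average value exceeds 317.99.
SELECT warehouse, AVG(value)
FROM inventory
GROUP BY warehouse
HAVING AVG(value) > 317.99

Result:
  WH-B: avg=322.26
  WH-C: avg=333.92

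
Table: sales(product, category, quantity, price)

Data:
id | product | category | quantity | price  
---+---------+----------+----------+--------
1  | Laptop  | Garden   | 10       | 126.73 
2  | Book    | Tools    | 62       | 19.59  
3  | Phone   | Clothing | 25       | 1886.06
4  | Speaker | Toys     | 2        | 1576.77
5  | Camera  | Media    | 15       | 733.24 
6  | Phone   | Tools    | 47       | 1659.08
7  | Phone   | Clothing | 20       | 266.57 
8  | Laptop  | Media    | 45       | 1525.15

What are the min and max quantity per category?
SELECT category, MIN(quantity), MAX(quantity)
FROM sales
GROUP BY category

Result:
  Clothing: min=20, max=25
  Garden: min=10, max=10
  Media: min=15, max=45
  Tools: min=47, max=62
  Toys: min=2, max=2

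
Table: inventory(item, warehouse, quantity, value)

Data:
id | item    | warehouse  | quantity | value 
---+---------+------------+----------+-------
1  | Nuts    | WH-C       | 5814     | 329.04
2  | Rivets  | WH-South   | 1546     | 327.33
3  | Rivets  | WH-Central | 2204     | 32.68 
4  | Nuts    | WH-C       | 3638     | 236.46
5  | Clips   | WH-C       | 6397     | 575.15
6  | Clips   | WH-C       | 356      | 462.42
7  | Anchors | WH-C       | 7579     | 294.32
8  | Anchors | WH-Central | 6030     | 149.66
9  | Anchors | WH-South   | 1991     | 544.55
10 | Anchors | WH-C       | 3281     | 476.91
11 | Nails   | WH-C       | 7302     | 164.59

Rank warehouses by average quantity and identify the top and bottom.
SELECT warehouse, AVG(quantity)
FROM inventory
GROUP BY warehouse
ORDER BY AVG(quantity)

All groups:
  WH-South: 1768.50
  WH-Central: 4117.00
  WH-C: 4909.57

Highest: WH-C (4909.57)
Lowest: WH-South (1768.50)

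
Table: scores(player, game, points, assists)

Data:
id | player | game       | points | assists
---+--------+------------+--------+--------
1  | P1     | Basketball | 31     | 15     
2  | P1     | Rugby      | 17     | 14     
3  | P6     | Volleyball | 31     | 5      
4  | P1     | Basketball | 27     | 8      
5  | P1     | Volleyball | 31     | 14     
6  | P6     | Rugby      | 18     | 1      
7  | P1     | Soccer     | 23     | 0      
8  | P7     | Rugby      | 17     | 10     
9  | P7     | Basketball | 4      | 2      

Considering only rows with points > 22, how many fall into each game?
SELECT game, COUNT(*)
FROM scores
WHERE points > 22
GROUP BY game

Note: WHERE filters rows before grouping.

Result:
  Basketball: 2
  Soccer: 1
  Volleyball: 2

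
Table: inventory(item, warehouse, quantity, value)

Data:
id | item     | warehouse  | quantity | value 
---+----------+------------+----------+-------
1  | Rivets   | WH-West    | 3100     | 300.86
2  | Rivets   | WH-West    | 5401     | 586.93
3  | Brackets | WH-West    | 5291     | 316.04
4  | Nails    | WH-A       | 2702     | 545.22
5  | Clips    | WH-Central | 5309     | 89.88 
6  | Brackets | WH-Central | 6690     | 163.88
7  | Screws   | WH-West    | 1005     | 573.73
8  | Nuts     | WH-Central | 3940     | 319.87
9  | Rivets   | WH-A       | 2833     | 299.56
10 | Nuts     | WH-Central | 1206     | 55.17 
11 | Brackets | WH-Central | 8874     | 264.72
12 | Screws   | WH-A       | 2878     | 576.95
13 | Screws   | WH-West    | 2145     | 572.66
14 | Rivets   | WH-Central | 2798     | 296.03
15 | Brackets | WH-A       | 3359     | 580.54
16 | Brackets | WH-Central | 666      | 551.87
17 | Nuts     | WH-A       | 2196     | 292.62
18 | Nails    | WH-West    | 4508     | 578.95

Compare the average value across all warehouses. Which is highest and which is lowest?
SELECT warehouse, AVG(value)
FROM inventory
GROUP BY warehouse
ORDER BY AVG(value)

All groups:
  WH-Central: 248.77
  WH-A: 458.98
  WH-West: 488.20

Highest: WH-West (488.20)
Lowest: WH-Central (248.77)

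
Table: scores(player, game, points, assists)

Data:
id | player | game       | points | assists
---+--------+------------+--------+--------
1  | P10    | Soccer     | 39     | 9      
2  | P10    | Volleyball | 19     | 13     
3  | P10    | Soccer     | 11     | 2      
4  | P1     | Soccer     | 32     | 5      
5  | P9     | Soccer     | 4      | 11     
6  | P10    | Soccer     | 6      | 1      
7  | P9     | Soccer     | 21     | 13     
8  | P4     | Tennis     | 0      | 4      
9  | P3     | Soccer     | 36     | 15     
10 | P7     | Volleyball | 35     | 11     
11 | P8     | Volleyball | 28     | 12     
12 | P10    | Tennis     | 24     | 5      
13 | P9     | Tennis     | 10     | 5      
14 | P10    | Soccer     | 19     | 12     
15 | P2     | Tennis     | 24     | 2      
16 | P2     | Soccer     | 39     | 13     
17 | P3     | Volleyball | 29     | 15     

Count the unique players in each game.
SELECT game, COUNT(DISTINCT player)
FROM scores
GROUP BY game

Result:
  Soccer: 5 distinct
  Tennis: 4 distinct
  Volleyball: 4 distinct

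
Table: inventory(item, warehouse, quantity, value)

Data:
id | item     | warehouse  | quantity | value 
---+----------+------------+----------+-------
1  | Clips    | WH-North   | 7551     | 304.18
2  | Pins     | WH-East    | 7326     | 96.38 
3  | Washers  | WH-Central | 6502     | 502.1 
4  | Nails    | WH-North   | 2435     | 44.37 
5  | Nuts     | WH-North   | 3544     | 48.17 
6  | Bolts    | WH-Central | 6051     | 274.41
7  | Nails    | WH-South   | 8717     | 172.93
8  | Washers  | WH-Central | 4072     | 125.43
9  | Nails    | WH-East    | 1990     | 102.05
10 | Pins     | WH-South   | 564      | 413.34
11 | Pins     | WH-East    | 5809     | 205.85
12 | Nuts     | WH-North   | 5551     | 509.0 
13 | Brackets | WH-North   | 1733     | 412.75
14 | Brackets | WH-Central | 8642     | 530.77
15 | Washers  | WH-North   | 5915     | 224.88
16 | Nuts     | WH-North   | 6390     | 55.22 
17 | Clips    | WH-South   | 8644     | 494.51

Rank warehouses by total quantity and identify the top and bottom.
SELECT warehouse, SUM(quantity)
FROM inventory
GROUP BY warehouse
ORDER BY SUM(quantity)

All groups:
  WH-East: 15125
  WH-South: 17925
  WH-Central: 25267
  WH-North: 33119

Highest: WH-North (33119)
Lowest: WH-East (15125)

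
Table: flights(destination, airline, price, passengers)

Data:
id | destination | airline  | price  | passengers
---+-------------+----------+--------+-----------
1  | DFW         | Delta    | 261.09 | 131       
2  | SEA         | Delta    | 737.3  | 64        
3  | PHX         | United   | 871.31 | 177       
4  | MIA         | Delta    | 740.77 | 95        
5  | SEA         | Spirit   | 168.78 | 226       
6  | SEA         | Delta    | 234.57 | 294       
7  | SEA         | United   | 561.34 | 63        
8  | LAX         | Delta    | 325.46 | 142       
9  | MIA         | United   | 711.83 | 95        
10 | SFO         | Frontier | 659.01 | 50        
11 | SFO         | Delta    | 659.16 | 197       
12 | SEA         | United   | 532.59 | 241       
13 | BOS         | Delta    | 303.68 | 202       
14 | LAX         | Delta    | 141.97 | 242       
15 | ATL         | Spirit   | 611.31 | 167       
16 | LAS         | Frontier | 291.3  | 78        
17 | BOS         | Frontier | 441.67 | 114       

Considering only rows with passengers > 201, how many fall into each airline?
SELECT airline, COUNT(*)
FROM flights
WHERE passengers > 201
GROUP BY airline

Note: WHERE filters rows before grouping.

Result:
  Delta: 3
  Spirit: 1
  United: 1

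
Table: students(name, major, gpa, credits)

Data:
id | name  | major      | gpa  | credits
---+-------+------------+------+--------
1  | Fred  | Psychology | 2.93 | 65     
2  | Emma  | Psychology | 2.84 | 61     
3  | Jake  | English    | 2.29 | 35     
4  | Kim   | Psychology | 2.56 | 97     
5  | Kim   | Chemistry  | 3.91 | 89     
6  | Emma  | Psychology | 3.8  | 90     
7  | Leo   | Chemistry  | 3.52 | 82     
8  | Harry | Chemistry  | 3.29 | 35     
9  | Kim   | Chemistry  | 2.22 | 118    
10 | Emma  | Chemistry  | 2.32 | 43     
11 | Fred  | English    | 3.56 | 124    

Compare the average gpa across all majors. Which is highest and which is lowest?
SELECT major, AVG(gpa)
FROM students
GROUP BY major
ORDER BY AVG(gpa)

All groups:
  English: 2.93
  Psychology: 3.03
  Chemistry: 3.05

Highest: Chemistry (3.05)
Lowest: English (2.93)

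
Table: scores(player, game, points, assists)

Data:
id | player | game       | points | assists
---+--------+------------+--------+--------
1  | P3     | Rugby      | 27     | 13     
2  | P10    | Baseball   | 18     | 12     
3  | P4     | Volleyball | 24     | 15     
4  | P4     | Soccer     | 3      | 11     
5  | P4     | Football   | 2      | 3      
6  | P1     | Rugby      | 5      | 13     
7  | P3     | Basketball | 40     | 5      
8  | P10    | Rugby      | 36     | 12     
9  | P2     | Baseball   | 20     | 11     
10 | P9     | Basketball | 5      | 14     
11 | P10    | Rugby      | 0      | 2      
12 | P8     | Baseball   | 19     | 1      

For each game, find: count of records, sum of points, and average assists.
SELECT game,
       COUNT(*) as cnt,
       SUM(points) as total_points,
       AVG(assists) as avg_assists
FROM scores
GROUP BY game

Result:
  Baseball: 3 records, 57 total points, 8.00 avg assists
  Basketball: 2 records, 45 total points, 9.50 avg assists
  Football: 1 records, 2 total points, 3.00 avg assists
  Rugby: 4 records, 68 total points, 10.00 avg assists
  Soccer: 1 records, 3 total points, 11.00 avg assists
  Volleyball: 1 records, 24 total points, 15.00 avg assists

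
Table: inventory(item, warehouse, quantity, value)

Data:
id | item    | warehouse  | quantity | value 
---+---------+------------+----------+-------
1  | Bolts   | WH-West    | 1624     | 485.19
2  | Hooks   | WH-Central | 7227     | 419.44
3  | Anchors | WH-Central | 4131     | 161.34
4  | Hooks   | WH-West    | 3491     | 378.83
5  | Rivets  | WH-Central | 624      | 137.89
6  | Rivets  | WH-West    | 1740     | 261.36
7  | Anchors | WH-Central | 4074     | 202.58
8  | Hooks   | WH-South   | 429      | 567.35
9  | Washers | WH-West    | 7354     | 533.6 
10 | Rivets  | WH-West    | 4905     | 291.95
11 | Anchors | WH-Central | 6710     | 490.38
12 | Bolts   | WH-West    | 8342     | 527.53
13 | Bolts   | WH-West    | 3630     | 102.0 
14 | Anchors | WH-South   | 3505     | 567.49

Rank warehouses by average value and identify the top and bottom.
SELECT warehouse, AVG(value)
FROM inventory
GROUP BY warehouse
ORDER BY AVG(value)

All groups:
  WH-Central: 282.33
  WH-West: 368.64
  WH-South: 567.42

Highest: WH-South (567.42)
Lowest: WH-Central (282.33)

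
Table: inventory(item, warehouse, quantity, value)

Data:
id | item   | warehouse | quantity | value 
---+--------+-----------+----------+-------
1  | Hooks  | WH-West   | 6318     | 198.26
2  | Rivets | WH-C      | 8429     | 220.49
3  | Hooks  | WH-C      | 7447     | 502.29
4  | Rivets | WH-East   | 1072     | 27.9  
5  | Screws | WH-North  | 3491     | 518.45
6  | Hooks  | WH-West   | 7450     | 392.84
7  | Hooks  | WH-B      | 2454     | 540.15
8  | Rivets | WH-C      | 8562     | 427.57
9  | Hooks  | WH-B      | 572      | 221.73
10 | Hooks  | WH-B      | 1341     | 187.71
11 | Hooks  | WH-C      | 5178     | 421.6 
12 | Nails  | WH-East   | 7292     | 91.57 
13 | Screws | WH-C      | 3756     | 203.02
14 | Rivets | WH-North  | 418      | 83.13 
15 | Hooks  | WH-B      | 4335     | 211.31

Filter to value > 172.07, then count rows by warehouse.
SELECT warehouse, COUNT(*)
FROM inventory
WHERE value > 172.07
GROUP BY warehouse

Note: WHERE filters rows before grouping.

Result:
  WH-B: 4
  WH-C: 5
  WH-North: 1
  WH-West: 2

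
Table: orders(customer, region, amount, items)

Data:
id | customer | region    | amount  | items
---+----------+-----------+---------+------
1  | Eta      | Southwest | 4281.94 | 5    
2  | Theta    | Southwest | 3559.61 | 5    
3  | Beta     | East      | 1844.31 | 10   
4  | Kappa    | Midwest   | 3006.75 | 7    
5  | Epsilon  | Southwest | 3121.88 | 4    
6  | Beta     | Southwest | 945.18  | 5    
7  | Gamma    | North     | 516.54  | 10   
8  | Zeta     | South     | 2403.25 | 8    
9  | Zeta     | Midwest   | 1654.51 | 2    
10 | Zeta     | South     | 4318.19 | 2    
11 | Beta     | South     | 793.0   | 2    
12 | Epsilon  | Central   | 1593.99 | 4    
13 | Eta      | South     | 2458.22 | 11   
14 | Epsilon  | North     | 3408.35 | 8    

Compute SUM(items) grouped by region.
SELECT region, SUM(items) as result
FROM orders
GROUP BY region

Result:
  Central: 4
  East: 10
  Midwest: 9
  North: 18
  South: 23
  Southwest: 19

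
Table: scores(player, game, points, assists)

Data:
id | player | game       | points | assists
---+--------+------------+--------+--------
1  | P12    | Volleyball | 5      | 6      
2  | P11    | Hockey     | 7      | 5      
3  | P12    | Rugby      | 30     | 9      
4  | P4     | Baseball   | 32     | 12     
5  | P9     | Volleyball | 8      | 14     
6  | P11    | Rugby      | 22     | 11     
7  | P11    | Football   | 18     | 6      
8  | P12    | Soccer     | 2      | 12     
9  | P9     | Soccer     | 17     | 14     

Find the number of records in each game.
SELECT game, COUNT(*) as count
FROM scores
GROUP BY game

Result:
  Baseball: 1
  Football: 1
  Hockey: 1
  Rugby: 2
  Soccer: 2
  Volleyball: 2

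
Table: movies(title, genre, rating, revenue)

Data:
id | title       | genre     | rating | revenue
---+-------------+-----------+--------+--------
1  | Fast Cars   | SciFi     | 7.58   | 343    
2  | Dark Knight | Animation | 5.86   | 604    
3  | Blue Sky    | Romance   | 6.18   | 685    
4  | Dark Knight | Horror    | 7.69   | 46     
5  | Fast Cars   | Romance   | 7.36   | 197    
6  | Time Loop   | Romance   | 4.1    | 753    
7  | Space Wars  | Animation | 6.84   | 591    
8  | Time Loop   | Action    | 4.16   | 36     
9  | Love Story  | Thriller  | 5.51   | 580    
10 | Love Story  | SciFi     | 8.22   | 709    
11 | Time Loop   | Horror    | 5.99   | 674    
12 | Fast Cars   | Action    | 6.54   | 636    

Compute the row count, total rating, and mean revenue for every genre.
SELECT genre,
       COUNT(*) as cnt,
       SUM(rating) as total_rating,
       AVG(revenue) as avg_revenue
FROM movies
GROUP BY genre

Result:
  Action: 2 records, 10.70 total rating, 336.00 avg revenue
  Animation: 2 records, 12.70 total rating, 597.50 avg revenue
  Horror: 2 records, 13.68 total rating, 360.00 avg revenue
  Romance: 3 records, 17.64 total rating, 545.00 avg revenue
  SciFi: 2 records, 15.80 total rating, 526.00 avg revenue
  Thriller: 1 records, 5.51 total rating, 580.00 avg revenue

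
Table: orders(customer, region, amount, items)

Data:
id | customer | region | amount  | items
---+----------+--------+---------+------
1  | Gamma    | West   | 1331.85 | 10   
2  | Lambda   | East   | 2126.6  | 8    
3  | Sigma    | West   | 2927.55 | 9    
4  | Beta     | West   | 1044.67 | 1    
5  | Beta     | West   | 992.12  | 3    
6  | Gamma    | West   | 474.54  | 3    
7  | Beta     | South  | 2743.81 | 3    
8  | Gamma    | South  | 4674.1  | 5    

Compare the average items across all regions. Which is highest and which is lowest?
SELECT region, AVG(items)
FROM orders
GROUP BY region
ORDER BY AVG(items)

All groups:
  South: 4.00
  West: 5.20
  East: 8.00

Highest: East (8.00)
Lowest: South (4.00)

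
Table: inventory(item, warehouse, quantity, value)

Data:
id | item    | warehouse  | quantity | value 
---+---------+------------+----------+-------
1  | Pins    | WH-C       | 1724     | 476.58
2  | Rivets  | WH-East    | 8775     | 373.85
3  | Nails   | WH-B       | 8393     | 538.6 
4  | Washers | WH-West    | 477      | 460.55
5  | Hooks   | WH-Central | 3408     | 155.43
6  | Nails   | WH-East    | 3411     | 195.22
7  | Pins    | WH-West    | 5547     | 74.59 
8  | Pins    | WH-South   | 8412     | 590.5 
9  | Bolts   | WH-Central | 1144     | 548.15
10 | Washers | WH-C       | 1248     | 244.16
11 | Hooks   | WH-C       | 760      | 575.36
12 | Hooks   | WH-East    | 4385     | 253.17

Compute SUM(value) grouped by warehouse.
SELECT warehouse, SUM(value) as result
FROM inventory
GROUP BY warehouse

Result:
  WH-B: 538.60
  WH-C: 1296.10
  WH-Central: 703.58
  WH-East: 822.24
  WH-South: 590.50
  WH-West: 535.14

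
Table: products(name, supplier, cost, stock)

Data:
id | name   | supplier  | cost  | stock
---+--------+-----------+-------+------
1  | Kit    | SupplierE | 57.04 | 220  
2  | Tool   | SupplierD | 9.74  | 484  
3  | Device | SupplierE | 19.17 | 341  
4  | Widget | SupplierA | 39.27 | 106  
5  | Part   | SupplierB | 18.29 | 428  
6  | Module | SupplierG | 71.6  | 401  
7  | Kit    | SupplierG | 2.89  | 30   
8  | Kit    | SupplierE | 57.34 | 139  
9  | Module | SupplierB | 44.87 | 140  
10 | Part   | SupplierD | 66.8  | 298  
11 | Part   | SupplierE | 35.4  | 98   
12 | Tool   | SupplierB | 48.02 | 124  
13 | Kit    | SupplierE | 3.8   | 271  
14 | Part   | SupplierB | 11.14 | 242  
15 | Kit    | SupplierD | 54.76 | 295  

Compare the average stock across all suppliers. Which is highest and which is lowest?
SELECT supplier, AVG(stock)
FROM products
GROUP BY supplier
ORDER BY AVG(stock)

All groups:
  SupplierA: 106.00
  SupplierE: 213.80
  SupplierG: 215.50
  SupplierB: 233.50
  SupplierD: 359.00

Highest: SupplierD (359.00)
Lowest: SupplierA (106.00)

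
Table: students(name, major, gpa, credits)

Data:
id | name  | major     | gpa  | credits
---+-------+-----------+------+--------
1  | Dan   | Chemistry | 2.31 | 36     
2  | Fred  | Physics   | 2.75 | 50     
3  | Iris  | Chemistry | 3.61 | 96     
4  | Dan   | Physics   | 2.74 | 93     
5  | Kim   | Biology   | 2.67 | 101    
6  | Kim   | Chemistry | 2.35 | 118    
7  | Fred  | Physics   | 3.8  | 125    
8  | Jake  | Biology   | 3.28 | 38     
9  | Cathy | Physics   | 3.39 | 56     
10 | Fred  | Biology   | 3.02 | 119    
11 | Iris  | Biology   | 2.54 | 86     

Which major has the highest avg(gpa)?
SELECT major, AVG(gpa) as val
FROM students
GROUP BY major
ORDER BY val DESC
LIMIT 1

Result: Physics with avg(gpa) = 3.17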